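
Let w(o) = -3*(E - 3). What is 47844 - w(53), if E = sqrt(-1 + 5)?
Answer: 47841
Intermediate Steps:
E = 2 (E = sqrt(4) = 2)
w(o) = 3 (w(o) = -3*(2 - 3) = -3*(-1) = 3)
47844 - w(53) = 47844 - 1*3 = 47844 - 3 = 47841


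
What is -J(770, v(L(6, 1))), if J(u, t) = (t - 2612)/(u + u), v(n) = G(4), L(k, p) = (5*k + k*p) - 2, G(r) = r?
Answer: 652/385 ≈ 1.6935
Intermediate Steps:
L(k, p) = -2 + 5*k + k*p
v(n) = 4
J(u, t) = (-2612 + t)/(2*u) (J(u, t) = (-2612 + t)/((2*u)) = (-2612 + t)*(1/(2*u)) = (-2612 + t)/(2*u))
-J(770, v(L(6, 1))) = -(-2612 + 4)/(2*770) = -(-2608)/(2*770) = -1*(-652/385) = 652/385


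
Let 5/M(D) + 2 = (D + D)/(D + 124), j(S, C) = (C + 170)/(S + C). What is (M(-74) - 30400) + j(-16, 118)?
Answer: -64079373/2108 ≈ -30398.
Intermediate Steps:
j(S, C) = (170 + C)/(C + S)
M(D) = 5/(-2 + 2*D/(124 + D)) (M(D) = 5/(-2 + (D + D)/(D + 124)) = 5/(-2 + (2*D)/(124 + D)) = 5/(-2 + 2*D/(124 + D)))
(M(-74) - 30400) + j(-16, 118) = ((-5/2 - 5/248*(-74)) - 30400) + (170 + 118)/(118 - 16) = ((-5/2 + 185/124) - 30400) + 288/102 = (-125/124 - 30400) + (1/102)*288 = -3769725/124 + 48/17 = -64079373/2108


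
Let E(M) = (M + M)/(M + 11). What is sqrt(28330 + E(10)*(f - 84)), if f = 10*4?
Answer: 545*sqrt(42)/21 ≈ 168.19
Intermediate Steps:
f = 40
E(M) = 2*M/(11 + M) (E(M) = (2*M)/(11 + M) = 2*M/(11 + M))
sqrt(28330 + E(10)*(f - 84)) = sqrt(28330 + (2*10/(11 + 10))*(40 - 84)) = sqrt(28330 + (2*10/21)*(-44)) = sqrt(28330 + (2*10*(1/21))*(-44)) = sqrt(28330 + (20/21)*(-44)) = sqrt(28330 - 880/21) = sqrt(594050/21) = 545*sqrt(42)/21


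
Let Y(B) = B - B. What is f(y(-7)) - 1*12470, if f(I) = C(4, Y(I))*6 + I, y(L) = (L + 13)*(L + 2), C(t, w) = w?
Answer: -12500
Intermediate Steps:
Y(B) = 0
y(L) = (2 + L)*(13 + L) (y(L) = (13 + L)*(2 + L) = (2 + L)*(13 + L))
f(I) = I (f(I) = 0*6 + I = 0 + I = I)
f(y(-7)) - 1*12470 = (26 + (-7)**2 + 15*(-7)) - 1*12470 = (26 + 49 - 105) - 12470 = -30 - 12470 = -12500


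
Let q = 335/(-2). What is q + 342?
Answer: 349/2 ≈ 174.50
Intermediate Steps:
q = -335/2 (q = 335*(-½) = -335/2 ≈ -167.50)
q + 342 = -335/2 + 342 = 349/2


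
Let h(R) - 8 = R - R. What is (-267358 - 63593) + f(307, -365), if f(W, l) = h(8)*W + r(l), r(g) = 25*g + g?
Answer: -337985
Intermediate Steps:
r(g) = 26*g
h(R) = 8 (h(R) = 8 + (R - R) = 8 + 0 = 8)
f(W, l) = 8*W + 26*l
(-267358 - 63593) + f(307, -365) = (-267358 - 63593) + (8*307 + 26*(-365)) = -330951 + (2456 - 9490) = -330951 - 7034 = -337985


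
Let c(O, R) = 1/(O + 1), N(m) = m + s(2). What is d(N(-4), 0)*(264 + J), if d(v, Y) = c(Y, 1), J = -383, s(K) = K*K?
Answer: -119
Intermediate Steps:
s(K) = K²
N(m) = 4 + m (N(m) = m + 2² = m + 4 = 4 + m)
c(O, R) = 1/(1 + O)
d(v, Y) = 1/(1 + Y)
d(N(-4), 0)*(264 + J) = (264 - 383)/(1 + 0) = -119/1 = 1*(-119) = -119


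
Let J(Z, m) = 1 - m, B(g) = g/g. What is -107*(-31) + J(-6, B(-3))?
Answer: 3317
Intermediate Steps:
B(g) = 1
-107*(-31) + J(-6, B(-3)) = -107*(-31) + (1 - 1*1) = 3317 + (1 - 1) = 3317 + 0 = 3317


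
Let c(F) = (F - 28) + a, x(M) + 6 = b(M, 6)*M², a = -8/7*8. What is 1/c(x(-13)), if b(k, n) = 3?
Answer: 7/3247 ≈ 0.0021558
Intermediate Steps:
a = -64/7 (a = -8*⅐*8 = -8/7*8 = -64/7 ≈ -9.1429)
x(M) = -6 + 3*M²
c(F) = -260/7 + F (c(F) = (F - 28) - 64/7 = (-28 + F) - 64/7 = -260/7 + F)
1/c(x(-13)) = 1/(-260/7 + (-6 + 3*(-13)²)) = 1/(-260/7 + (-6 + 3*169)) = 1/(-260/7 + (-6 + 507)) = 1/(-260/7 + 501) = 1/(3247/7) = 7/3247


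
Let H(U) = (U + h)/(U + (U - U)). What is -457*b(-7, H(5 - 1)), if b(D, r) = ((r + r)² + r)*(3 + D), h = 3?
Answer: 25592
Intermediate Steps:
H(U) = (3 + U)/U (H(U) = (U + 3)/(U + (U - U)) = (3 + U)/(U + 0) = (3 + U)/U)
b(D, r) = (3 + D)*(r + 4*r²) (b(D, r) = ((2*r)² + r)*(3 + D) = (4*r² + r)*(3 + D) = (r + 4*r²)*(3 + D) = (3 + D)*(r + 4*r²))
-457*b(-7, H(5 - 1)) = -457*(3 + (5 - 1))/(5 - 1)*(3 - 7 + 12*((3 + (5 - 1))/(5 - 1)) + 4*(-7)*((3 + (5 - 1))/(5 - 1))) = -457*(3 + 4)/4*(3 - 7 + 12*((3 + 4)/4) + 4*(-7)*((3 + 4)/4)) = -457*(¼)*7*(3 - 7 + 12*((¼)*7) + 4*(-7)*((¼)*7)) = -3199*(3 - 7 + 12*(7/4) + 4*(-7)*(7/4))/4 = -3199*(3 - 7 + 21 - 49)/4 = -3199*(-32)/4 = -457*(-56) = 25592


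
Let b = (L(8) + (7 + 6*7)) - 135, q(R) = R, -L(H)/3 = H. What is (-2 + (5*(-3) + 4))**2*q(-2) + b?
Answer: -448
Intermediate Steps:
L(H) = -3*H
b = -110 (b = (-3*8 + (7 + 6*7)) - 135 = (-24 + (7 + 42)) - 135 = (-24 + 49) - 135 = 25 - 135 = -110)
(-2 + (5*(-3) + 4))**2*q(-2) + b = (-2 + (5*(-3) + 4))**2*(-2) - 110 = (-2 + (-15 + 4))**2*(-2) - 110 = (-2 - 11)**2*(-2) - 110 = (-13)**2*(-2) - 110 = 169*(-2) - 110 = -338 - 110 = -448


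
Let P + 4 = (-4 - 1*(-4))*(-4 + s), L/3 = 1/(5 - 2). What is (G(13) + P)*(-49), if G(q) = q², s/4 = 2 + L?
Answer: -8085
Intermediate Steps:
L = 1 (L = 3/(5 - 2) = 3/3 = 3*(⅓) = 1)
s = 12 (s = 4*(2 + 1) = 4*3 = 12)
P = -4 (P = -4 + (-4 - 1*(-4))*(-4 + 12) = -4 + (-4 + 4)*8 = -4 + 0*8 = -4 + 0 = -4)
(G(13) + P)*(-49) = (13² - 4)*(-49) = (169 - 4)*(-49) = 165*(-49) = -8085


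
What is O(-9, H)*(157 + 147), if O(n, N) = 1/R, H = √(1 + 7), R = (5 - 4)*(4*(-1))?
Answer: -76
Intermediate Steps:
R = -4 (R = 1*(-4) = -4)
H = 2*√2 (H = √8 = 2*√2 ≈ 2.8284)
O(n, N) = -¼ (O(n, N) = 1/(-4) = -¼)
O(-9, H)*(157 + 147) = -(157 + 147)/4 = -¼*304 = -76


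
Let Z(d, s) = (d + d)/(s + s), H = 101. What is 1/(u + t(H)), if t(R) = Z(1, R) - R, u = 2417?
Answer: 101/233917 ≈ 0.00043178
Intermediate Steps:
Z(d, s) = d/s (Z(d, s) = (2*d)/((2*s)) = (2*d)*(1/(2*s)) = d/s)
t(R) = 1/R - R
1/(u + t(H)) = 1/(2417 + (1/101 - 1*101)) = 1/(2417 + (1/101 - 101)) = 1/(2417 - 10200/101) = 1/(233917/101) = 101/233917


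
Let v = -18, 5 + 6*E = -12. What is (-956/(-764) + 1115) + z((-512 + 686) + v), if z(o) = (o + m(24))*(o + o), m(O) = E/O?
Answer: 57015125/1146 ≈ 49751.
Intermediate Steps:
E = -17/6 (E = -5/6 + (1/6)*(-12) = -5/6 - 2 = -17/6 ≈ -2.8333)
m(O) = -17/(6*O)
z(o) = 2*o*(-17/144 + o) (z(o) = (o - 17/6/24)*(o + o) = (o - 17/6*1/24)*(2*o) = (o - 17/144)*(2*o) = (-17/144 + o)*(2*o) = 2*o*(-17/144 + o))
(-956/(-764) + 1115) + z((-512 + 686) + v) = (-956/(-764) + 1115) + ((-512 + 686) - 18)*(-17 + 144*((-512 + 686) - 18))/72 = (-1/764*(-956) + 1115) + (174 - 18)*(-17 + 144*(174 - 18))/72 = (239/191 + 1115) + (1/72)*156*(-17 + 144*156) = 213204/191 + (1/72)*156*(-17 + 22464) = 213204/191 + (1/72)*156*22447 = 213204/191 + 291811/6 = 57015125/1146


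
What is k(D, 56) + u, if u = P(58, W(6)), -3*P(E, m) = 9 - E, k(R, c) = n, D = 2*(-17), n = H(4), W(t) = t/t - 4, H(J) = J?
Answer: 61/3 ≈ 20.333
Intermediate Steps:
W(t) = -3 (W(t) = 1 - 4 = -3)
n = 4
D = -34
k(R, c) = 4
P(E, m) = -3 + E/3 (P(E, m) = -(9 - E)/3 = -3 + E/3)
u = 49/3 (u = -3 + (⅓)*58 = -3 + 58/3 = 49/3 ≈ 16.333)
k(D, 56) + u = 4 + 49/3 = 61/3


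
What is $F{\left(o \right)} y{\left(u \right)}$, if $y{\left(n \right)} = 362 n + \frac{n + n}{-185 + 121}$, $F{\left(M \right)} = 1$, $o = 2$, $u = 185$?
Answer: $\frac{2142855}{32} \approx 66964.0$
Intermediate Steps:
$y{\left(n \right)} = \frac{11583 n}{32}$ ($y{\left(n \right)} = 362 n + \frac{2 n}{-64} = 362 n + 2 n \left(- \frac{1}{64}\right) = 362 n - \frac{n}{32} = \frac{11583 n}{32}$)
$F{\left(o \right)} y{\left(u \right)} = 1 \cdot \frac{11583}{32} \cdot 185 = 1 \cdot \frac{2142855}{32} = \frac{2142855}{32}$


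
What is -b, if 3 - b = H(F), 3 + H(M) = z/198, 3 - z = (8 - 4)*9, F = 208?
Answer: -37/6 ≈ -6.1667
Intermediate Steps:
z = -33 (z = 3 - (8 - 4)*9 = 3 - 4*9 = 3 - 1*36 = 3 - 36 = -33)
H(M) = -19/6 (H(M) = -3 - 33/198 = -3 - 33*1/198 = -3 - 1/6 = -19/6)
b = 37/6 (b = 3 - 1*(-19/6) = 3 + 19/6 = 37/6 ≈ 6.1667)
-b = -1*37/6 = -37/6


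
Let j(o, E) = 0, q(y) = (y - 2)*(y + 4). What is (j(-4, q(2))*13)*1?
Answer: 0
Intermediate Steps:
q(y) = (-2 + y)*(4 + y)
(j(-4, q(2))*13)*1 = (0*13)*1 = 0*1 = 0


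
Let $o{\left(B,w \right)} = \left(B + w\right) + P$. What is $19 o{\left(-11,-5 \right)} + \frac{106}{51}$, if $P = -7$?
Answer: $- \frac{22181}{51} \approx -434.92$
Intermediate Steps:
$o{\left(B,w \right)} = -7 + B + w$ ($o{\left(B,w \right)} = \left(B + w\right) - 7 = -7 + B + w$)
$19 o{\left(-11,-5 \right)} + \frac{106}{51} = 19 \left(-7 - 11 - 5\right) + \frac{106}{51} = 19 \left(-23\right) + 106 \cdot \frac{1}{51} = -437 + \frac{106}{51} = - \frac{22181}{51}$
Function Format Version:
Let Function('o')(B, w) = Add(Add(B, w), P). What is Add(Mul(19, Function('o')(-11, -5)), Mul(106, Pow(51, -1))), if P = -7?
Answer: Rational(-22181, 51) ≈ -434.92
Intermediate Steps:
Function('o')(B, w) = Add(-7, B, w) (Function('o')(B, w) = Add(Add(B, w), -7) = Add(-7, B, w))
Add(Mul(19, Function('o')(-11, -5)), Mul(106, Pow(51, -1))) = Add(Mul(19, Add(-7, -11, -5)), Mul(106, Pow(51, -1))) = Add(Mul(19, -23), Mul(106, Rational(1, 51))) = Add(-437, Rational(106, 51)) = Rational(-22181, 51)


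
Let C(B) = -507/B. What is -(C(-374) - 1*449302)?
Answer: 168038441/374 ≈ 4.4930e+5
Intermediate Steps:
-(C(-374) - 1*449302) = -(-507/(-374) - 1*449302) = -(-507*(-1/374) - 449302) = -(507/374 - 449302) = -1*(-168038441/374) = 168038441/374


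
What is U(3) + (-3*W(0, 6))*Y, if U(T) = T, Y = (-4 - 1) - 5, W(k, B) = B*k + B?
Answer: 183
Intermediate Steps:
W(k, B) = B + B*k
Y = -10 (Y = -5 - 5 = -10)
U(3) + (-3*W(0, 6))*Y = 3 - 18*(1 + 0)*(-10) = 3 - 18*(-10) = 3 + 180 = 183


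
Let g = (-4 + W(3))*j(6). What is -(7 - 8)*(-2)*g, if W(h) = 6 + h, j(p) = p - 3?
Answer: -30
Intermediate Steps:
j(p) = -3 + p
g = 15 (g = (-4 + (6 + 3))*(-3 + 6) = (-4 + 9)*3 = 5*3 = 15)
-(7 - 8)*(-2)*g = -(7 - 8)*(-2)*15 = -(-1*(-2))*15 = -2*15 = -1*30 = -30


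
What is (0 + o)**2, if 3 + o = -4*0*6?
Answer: 9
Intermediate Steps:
o = -3 (o = -3 - 4*0*6 = -3 + 0*6 = -3 + 0 = -3)
(0 + o)**2 = (0 - 3)**2 = (-3)**2 = 9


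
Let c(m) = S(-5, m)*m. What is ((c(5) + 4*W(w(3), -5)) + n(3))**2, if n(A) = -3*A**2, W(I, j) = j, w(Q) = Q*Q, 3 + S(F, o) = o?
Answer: 1369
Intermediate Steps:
S(F, o) = -3 + o
w(Q) = Q**2
c(m) = m*(-3 + m) (c(m) = (-3 + m)*m = m*(-3 + m))
((c(5) + 4*W(w(3), -5)) + n(3))**2 = ((5*(-3 + 5) + 4*(-5)) - 3*3**2)**2 = ((5*2 - 20) - 3*9)**2 = ((10 - 20) - 27)**2 = (-10 - 27)**2 = (-37)**2 = 1369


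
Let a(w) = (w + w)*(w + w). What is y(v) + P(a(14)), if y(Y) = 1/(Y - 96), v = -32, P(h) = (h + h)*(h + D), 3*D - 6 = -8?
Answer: 471654397/384 ≈ 1.2283e+6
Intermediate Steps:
a(w) = 4*w**2 (a(w) = (2*w)*(2*w) = 4*w**2)
D = -2/3 (D = 2 + (1/3)*(-8) = 2 - 8/3 = -2/3 ≈ -0.66667)
P(h) = 2*h*(-2/3 + h) (P(h) = (h + h)*(h - 2/3) = (2*h)*(-2/3 + h) = 2*h*(-2/3 + h))
y(Y) = 1/(-96 + Y)
y(v) + P(a(14)) = 1/(-96 - 32) + 2*(4*14**2)*(-2 + 3*(4*14**2))/3 = 1/(-128) + 2*(4*196)*(-2 + 3*(4*196))/3 = -1/128 + (2/3)*784*(-2 + 3*784) = -1/128 + (2/3)*784*(-2 + 2352) = -1/128 + (2/3)*784*2350 = -1/128 + 3684800/3 = 471654397/384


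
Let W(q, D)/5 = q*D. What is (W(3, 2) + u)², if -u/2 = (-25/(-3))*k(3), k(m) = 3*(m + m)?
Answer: 72900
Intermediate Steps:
W(q, D) = 5*D*q (W(q, D) = 5*(q*D) = 5*(D*q) = 5*D*q)
k(m) = 6*m (k(m) = 3*(2*m) = 6*m)
u = -300 (u = -2*(-25/(-3))*6*3 = -2*(-25*(-1)/3)*18 = -2*(-5*(-5/3))*18 = -50*18/3 = -2*150 = -300)
(W(3, 2) + u)² = (5*2*3 - 300)² = (30 - 300)² = (-270)² = 72900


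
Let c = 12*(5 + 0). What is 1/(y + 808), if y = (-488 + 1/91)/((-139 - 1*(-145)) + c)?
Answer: 546/437131 ≈ 0.0012491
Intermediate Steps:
c = 60 (c = 12*5 = 60)
y = -4037/546 (y = (-488 + 1/91)/((-139 - 1*(-145)) + 60) = (-488 + 1/91)/((-139 + 145) + 60) = -44407/(91*(6 + 60)) = -44407/91/66 = -44407/91*1/66 = -4037/546 ≈ -7.3938)
1/(y + 808) = 1/(-4037/546 + 808) = 1/(437131/546) = 546/437131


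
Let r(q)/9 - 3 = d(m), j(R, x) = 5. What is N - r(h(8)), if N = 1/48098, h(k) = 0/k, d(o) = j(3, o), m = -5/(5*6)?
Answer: -3463055/48098 ≈ -72.000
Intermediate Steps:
m = -⅙ (m = -5/30 = -5*1/30 = -⅙ ≈ -0.16667)
d(o) = 5
h(k) = 0
r(q) = 72 (r(q) = 27 + 9*5 = 27 + 45 = 72)
N = 1/48098 ≈ 2.0791e-5
N - r(h(8)) = 1/48098 - 1*72 = 1/48098 - 72 = -3463055/48098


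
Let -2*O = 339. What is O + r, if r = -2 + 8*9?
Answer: -199/2 ≈ -99.500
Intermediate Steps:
O = -339/2 (O = -½*339 = -339/2 ≈ -169.50)
r = 70 (r = -2 + 72 = 70)
O + r = -339/2 + 70 = -199/2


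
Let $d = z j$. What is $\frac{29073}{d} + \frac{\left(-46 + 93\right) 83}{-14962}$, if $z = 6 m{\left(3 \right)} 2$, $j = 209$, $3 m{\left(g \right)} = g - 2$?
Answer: $\frac{19624045}{568556} \approx 34.516$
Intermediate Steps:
$m{\left(g \right)} = - \frac{2}{3} + \frac{g}{3}$ ($m{\left(g \right)} = \frac{g - 2}{3} = \frac{-2 + g}{3} = - \frac{2}{3} + \frac{g}{3}$)
$z = 4$ ($z = 6 \left(- \frac{2}{3} + \frac{1}{3} \cdot 3\right) 2 = 6 \left(- \frac{2}{3} + 1\right) 2 = 6 \cdot \frac{1}{3} \cdot 2 = 2 \cdot 2 = 4$)
$d = 836$ ($d = 4 \cdot 209 = 836$)
$\frac{29073}{d} + \frac{\left(-46 + 93\right) 83}{-14962} = \frac{29073}{836} + \frac{\left(-46 + 93\right) 83}{-14962} = 29073 \cdot \frac{1}{836} + 47 \cdot 83 \left(- \frac{1}{14962}\right) = \frac{2643}{76} + 3901 \left(- \frac{1}{14962}\right) = \frac{2643}{76} - \frac{3901}{14962} = \frac{19624045}{568556}$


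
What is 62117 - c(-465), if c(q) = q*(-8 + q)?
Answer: -157828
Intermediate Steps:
62117 - c(-465) = 62117 - (-465)*(-8 - 465) = 62117 - (-465)*(-473) = 62117 - 1*219945 = 62117 - 219945 = -157828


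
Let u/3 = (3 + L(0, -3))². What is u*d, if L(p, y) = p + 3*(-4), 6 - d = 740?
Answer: -178362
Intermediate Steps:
d = -734 (d = 6 - 1*740 = 6 - 740 = -734)
L(p, y) = -12 + p (L(p, y) = p - 12 = -12 + p)
u = 243 (u = 3*(3 + (-12 + 0))² = 3*(3 - 12)² = 3*(-9)² = 3*81 = 243)
u*d = 243*(-734) = -178362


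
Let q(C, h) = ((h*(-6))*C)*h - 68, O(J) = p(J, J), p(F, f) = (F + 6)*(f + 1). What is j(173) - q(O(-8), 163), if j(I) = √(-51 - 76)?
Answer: 2231864 + I*√127 ≈ 2.2319e+6 + 11.269*I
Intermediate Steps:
p(F, f) = (1 + f)*(6 + F) (p(F, f) = (6 + F)*(1 + f) = (1 + f)*(6 + F))
j(I) = I*√127 (j(I) = √(-127) = I*√127)
O(J) = 6 + J² + 7*J (O(J) = 6 + J + 6*J + J*J = 6 + J + 6*J + J² = 6 + J² + 7*J)
q(C, h) = -68 - 6*C*h² (q(C, h) = ((-6*h)*C)*h - 68 = (-6*C*h)*h - 68 = -6*C*h² - 68 = -68 - 6*C*h²)
j(173) - q(O(-8), 163) = I*√127 - (-68 - 6*(6 + (-8)² + 7*(-8))*163²) = I*√127 - (-68 - 6*(6 + 64 - 56)*26569) = I*√127 - (-68 - 6*14*26569) = I*√127 - (-68 - 2231796) = I*√127 - 1*(-2231864) = I*√127 + 2231864 = 2231864 + I*√127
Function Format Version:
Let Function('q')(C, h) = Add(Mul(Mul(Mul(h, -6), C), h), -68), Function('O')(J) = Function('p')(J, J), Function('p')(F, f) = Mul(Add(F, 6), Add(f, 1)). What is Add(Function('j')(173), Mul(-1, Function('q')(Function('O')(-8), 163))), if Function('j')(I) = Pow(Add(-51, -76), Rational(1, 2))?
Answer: Add(2231864, Mul(I, Pow(127, Rational(1, 2)))) ≈ Add(2.2319e+6, Mul(11.269, I))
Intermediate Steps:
Function('p')(F, f) = Mul(Add(1, f), Add(6, F)) (Function('p')(F, f) = Mul(Add(6, F), Add(1, f)) = Mul(Add(1, f), Add(6, F)))
Function('j')(I) = Mul(I, Pow(127, Rational(1, 2))) (Function('j')(I) = Pow(-127, Rational(1, 2)) = Mul(I, Pow(127, Rational(1, 2))))
Function('O')(J) = Add(6, Pow(J, 2), Mul(7, J)) (Function('O')(J) = Add(6, J, Mul(6, J), Mul(J, J)) = Add(6, J, Mul(6, J), Pow(J, 2)) = Add(6, Pow(J, 2), Mul(7, J)))
Function('q')(C, h) = Add(-68, Mul(-6, C, Pow(h, 2))) (Function('q')(C, h) = Add(Mul(Mul(Mul(-6, h), C), h), -68) = Add(Mul(Mul(-6, C, h), h), -68) = Add(Mul(-6, C, Pow(h, 2)), -68) = Add(-68, Mul(-6, C, Pow(h, 2))))
Add(Function('j')(173), Mul(-1, Function('q')(Function('O')(-8), 163))) = Add(Mul(I, Pow(127, Rational(1, 2))), Mul(-1, Add(-68, Mul(-6, Add(6, Pow(-8, 2), Mul(7, -8)), Pow(163, 2))))) = Add(Mul(I, Pow(127, Rational(1, 2))), Mul(-1, Add(-68, Mul(-6, Add(6, 64, -56), 26569)))) = Add(Mul(I, Pow(127, Rational(1, 2))), Mul(-1, Add(-68, Mul(-6, 14, 26569)))) = Add(Mul(I, Pow(127, Rational(1, 2))), Mul(-1, Add(-68, -2231796))) = Add(Mul(I, Pow(127, Rational(1, 2))), Mul(-1, -2231864)) = Add(Mul(I, Pow(127, Rational(1, 2))), 2231864) = Add(2231864, Mul(I, Pow(127, Rational(1, 2))))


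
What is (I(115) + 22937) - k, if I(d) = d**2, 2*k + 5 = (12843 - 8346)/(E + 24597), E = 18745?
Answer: 3134879021/86684 ≈ 36164.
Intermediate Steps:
k = -212213/86684 (k = -5/2 + ((12843 - 8346)/(18745 + 24597))/2 = -5/2 + (4497/43342)/2 = -5/2 + (4497*(1/43342))/2 = -5/2 + (1/2)*(4497/43342) = -5/2 + 4497/86684 = -212213/86684 ≈ -2.4481)
(I(115) + 22937) - k = (115**2 + 22937) - 1*(-212213/86684) = (13225 + 22937) + 212213/86684 = 36162 + 212213/86684 = 3134879021/86684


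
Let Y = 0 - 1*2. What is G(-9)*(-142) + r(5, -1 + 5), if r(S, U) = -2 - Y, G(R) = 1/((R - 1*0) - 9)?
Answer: 71/9 ≈ 7.8889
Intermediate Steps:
Y = -2 (Y = 0 - 2 = -2)
G(R) = 1/(-9 + R) (G(R) = 1/((R + 0) - 9) = 1/(R - 9) = 1/(-9 + R))
r(S, U) = 0 (r(S, U) = -2 - 1*(-2) = -2 + 2 = 0)
G(-9)*(-142) + r(5, -1 + 5) = -142/(-9 - 9) + 0 = -142/(-18) + 0 = -1/18*(-142) + 0 = 71/9 + 0 = 71/9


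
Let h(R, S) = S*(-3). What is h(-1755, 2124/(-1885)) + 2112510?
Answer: 3982087722/1885 ≈ 2.1125e+6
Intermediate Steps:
h(R, S) = -3*S
h(-1755, 2124/(-1885)) + 2112510 = -6372/(-1885) + 2112510 = -6372*(-1)/1885 + 2112510 = -3*(-2124/1885) + 2112510 = 6372/1885 + 2112510 = 3982087722/1885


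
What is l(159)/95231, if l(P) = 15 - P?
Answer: -144/95231 ≈ -0.0015121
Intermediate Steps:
l(159)/95231 = (15 - 1*159)/95231 = (15 - 159)*(1/95231) = -144*1/95231 = -144/95231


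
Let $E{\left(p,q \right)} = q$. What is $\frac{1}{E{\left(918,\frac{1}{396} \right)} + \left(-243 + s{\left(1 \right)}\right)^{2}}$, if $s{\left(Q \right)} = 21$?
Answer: $\frac{396}{19516465} \approx 2.0291 \cdot 10^{-5}$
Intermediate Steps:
$\frac{1}{E{\left(918,\frac{1}{396} \right)} + \left(-243 + s{\left(1 \right)}\right)^{2}} = \frac{1}{\frac{1}{396} + \left(-243 + 21\right)^{2}} = \frac{1}{\frac{1}{396} + \left(-222\right)^{2}} = \frac{1}{\frac{1}{396} + 49284} = \frac{1}{\frac{19516465}{396}} = \frac{396}{19516465}$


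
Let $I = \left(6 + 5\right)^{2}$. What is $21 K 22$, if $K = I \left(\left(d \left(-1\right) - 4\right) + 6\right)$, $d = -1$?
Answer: $167706$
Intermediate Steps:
$I = 121$ ($I = 11^{2} = 121$)
$K = 363$ ($K = 121 \left(\left(\left(-1\right) \left(-1\right) - 4\right) + 6\right) = 121 \left(\left(1 - 4\right) + 6\right) = 121 \left(-3 + 6\right) = 121 \cdot 3 = 363$)
$21 K 22 = 21 \cdot 363 \cdot 22 = 7623 \cdot 22 = 167706$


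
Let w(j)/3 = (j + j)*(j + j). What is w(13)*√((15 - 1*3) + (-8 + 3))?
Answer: 2028*√7 ≈ 5365.6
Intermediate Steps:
w(j) = 12*j² (w(j) = 3*((j + j)*(j + j)) = 3*((2*j)*(2*j)) = 3*(4*j²) = 12*j²)
w(13)*√((15 - 1*3) + (-8 + 3)) = (12*13²)*√((15 - 1*3) + (-8 + 3)) = (12*169)*√((15 - 3) - 5) = 2028*√(12 - 5) = 2028*√7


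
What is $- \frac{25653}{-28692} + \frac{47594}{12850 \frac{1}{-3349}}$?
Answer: $- \frac{762159067117}{61448700} \approx -12403.0$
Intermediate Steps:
$- \frac{25653}{-28692} + \frac{47594}{12850 \frac{1}{-3349}} = \left(-25653\right) \left(- \frac{1}{28692}\right) + \frac{47594}{12850 \left(- \frac{1}{3349}\right)} = \frac{8551}{9564} + \frac{47594}{- \frac{12850}{3349}} = \frac{8551}{9564} + 47594 \left(- \frac{3349}{12850}\right) = \frac{8551}{9564} - \frac{79696153}{6425} = - \frac{762159067117}{61448700}$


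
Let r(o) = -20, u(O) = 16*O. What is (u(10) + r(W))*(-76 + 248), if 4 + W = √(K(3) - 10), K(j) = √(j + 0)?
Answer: 24080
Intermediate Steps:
K(j) = √j
W = -4 + √(-10 + √3) (W = -4 + √(√3 - 10) = -4 + √(-10 + √3) ≈ -4.0 + 2.8754*I)
(u(10) + r(W))*(-76 + 248) = (16*10 - 20)*(-76 + 248) = (160 - 20)*172 = 140*172 = 24080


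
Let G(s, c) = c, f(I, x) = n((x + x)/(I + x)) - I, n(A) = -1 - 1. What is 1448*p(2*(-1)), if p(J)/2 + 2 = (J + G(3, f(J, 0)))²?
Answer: 5792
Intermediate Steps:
n(A) = -2
f(I, x) = -2 - I
p(J) = 4 (p(J) = -4 + 2*(J + (-2 - J))² = -4 + 2*(-2)² = -4 + 2*4 = -4 + 8 = 4)
1448*p(2*(-1)) = 1448*4 = 5792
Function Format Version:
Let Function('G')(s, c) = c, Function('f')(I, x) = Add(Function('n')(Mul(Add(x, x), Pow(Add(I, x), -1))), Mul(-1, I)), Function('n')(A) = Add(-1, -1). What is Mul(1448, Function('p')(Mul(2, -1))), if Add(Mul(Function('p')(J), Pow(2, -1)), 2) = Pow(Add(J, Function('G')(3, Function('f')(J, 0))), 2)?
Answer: 5792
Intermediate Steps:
Function('n')(A) = -2
Function('f')(I, x) = Add(-2, Mul(-1, I))
Function('p')(J) = 4 (Function('p')(J) = Add(-4, Mul(2, Pow(Add(J, Add(-2, Mul(-1, J))), 2))) = Add(-4, Mul(2, Pow(-2, 2))) = Add(-4, Mul(2, 4)) = Add(-4, 8) = 4)
Mul(1448, Function('p')(Mul(2, -1))) = Mul(1448, 4) = 5792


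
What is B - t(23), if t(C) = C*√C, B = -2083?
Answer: -2083 - 23*√23 ≈ -2193.3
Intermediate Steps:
t(C) = C^(3/2)
B - t(23) = -2083 - 23^(3/2) = -2083 - 23*√23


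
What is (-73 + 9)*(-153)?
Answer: 9792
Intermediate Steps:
(-73 + 9)*(-153) = -64*(-153) = 9792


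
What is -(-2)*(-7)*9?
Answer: -126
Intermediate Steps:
-(-2)*(-7)*9 = -2*7*9 = -14*9 = -126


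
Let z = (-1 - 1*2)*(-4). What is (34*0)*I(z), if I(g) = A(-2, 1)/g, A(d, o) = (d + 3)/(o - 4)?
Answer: 0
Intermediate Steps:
z = 12 (z = (-1 - 2)*(-4) = -3*(-4) = 12)
A(d, o) = (3 + d)/(-4 + o)
I(g) = -1/(3*g) (I(g) = ((3 - 2)/(-4 + 1))/g = (1/(-3))/g = (-⅓*1)/g = -1/(3*g))
(34*0)*I(z) = (34*0)*(-⅓/12) = 0*(-⅓*1/12) = 0*(-1/36) = 0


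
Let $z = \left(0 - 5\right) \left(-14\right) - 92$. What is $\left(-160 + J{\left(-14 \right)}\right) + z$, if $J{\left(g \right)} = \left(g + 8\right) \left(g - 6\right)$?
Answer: $-62$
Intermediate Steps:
$z = -22$ ($z = \left(0 - 5\right) \left(-14\right) - 92 = \left(-5\right) \left(-14\right) - 92 = 70 - 92 = -22$)
$J{\left(g \right)} = \left(-6 + g\right) \left(8 + g\right)$ ($J{\left(g \right)} = \left(8 + g\right) \left(-6 + g\right) = \left(-6 + g\right) \left(8 + g\right)$)
$\left(-160 + J{\left(-14 \right)}\right) + z = \left(-160 + \left(-48 + \left(-14\right)^{2} + 2 \left(-14\right)\right)\right) - 22 = \left(-160 - -120\right) - 22 = \left(-160 + 120\right) - 22 = -40 - 22 = -62$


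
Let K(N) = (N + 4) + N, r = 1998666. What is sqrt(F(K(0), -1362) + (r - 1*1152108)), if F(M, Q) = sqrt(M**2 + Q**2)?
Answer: sqrt(846558 + 2*sqrt(463765)) ≈ 920.83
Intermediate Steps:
K(N) = 4 + 2*N (K(N) = (4 + N) + N = 4 + 2*N)
sqrt(F(K(0), -1362) + (r - 1*1152108)) = sqrt(sqrt((4 + 2*0)**2 + (-1362)**2) + (1998666 - 1*1152108)) = sqrt(sqrt((4 + 0)**2 + 1855044) + (1998666 - 1152108)) = sqrt(sqrt(4**2 + 1855044) + 846558) = sqrt(sqrt(16 + 1855044) + 846558) = sqrt(sqrt(1855060) + 846558) = sqrt(2*sqrt(463765) + 846558) = sqrt(846558 + 2*sqrt(463765))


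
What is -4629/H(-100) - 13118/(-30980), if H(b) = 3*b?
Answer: 2455697/154900 ≈ 15.853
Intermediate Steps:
-4629/H(-100) - 13118/(-30980) = -4629/(3*(-100)) - 13118/(-30980) = -4629/(-300) - 13118*(-1/30980) = -4629*(-1/300) + 6559/15490 = 1543/100 + 6559/15490 = 2455697/154900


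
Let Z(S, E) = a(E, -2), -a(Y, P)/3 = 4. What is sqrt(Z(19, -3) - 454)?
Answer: I*sqrt(466) ≈ 21.587*I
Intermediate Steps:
a(Y, P) = -12 (a(Y, P) = -3*4 = -12)
Z(S, E) = -12
sqrt(Z(19, -3) - 454) = sqrt(-12 - 454) = sqrt(-466) = I*sqrt(466)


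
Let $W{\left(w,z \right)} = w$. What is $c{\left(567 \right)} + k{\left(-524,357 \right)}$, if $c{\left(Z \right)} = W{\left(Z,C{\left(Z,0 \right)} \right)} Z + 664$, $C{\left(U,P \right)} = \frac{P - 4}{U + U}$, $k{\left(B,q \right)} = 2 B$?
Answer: $321105$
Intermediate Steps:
$C{\left(U,P \right)} = \frac{-4 + P}{2 U}$
$c{\left(Z \right)} = 664 + Z^{2}$ ($c{\left(Z \right)} = Z Z + 664 = Z^{2} + 664 = 664 + Z^{2}$)
$c{\left(567 \right)} + k{\left(-524,357 \right)} = \left(664 + 567^{2}\right) + 2 \left(-524\right) = \left(664 + 321489\right) - 1048 = 322153 - 1048 = 321105$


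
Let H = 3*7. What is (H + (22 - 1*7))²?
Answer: 1296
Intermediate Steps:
H = 21
(H + (22 - 1*7))² = (21 + (22 - 1*7))² = (21 + (22 - 7))² = (21 + 15)² = 36² = 1296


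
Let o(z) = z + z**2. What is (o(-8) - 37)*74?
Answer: 1406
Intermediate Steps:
(o(-8) - 37)*74 = (-8*(1 - 8) - 37)*74 = (-8*(-7) - 37)*74 = (56 - 37)*74 = 19*74 = 1406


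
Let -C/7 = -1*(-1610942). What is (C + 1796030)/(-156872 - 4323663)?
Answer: 9480564/4480535 ≈ 2.1159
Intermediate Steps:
C = -11276594 (C = -(-7)*(-1610942) = -7*1610942 = -11276594)
(C + 1796030)/(-156872 - 4323663) = (-11276594 + 1796030)/(-156872 - 4323663) = -9480564/(-4480535) = -9480564*(-1/4480535) = 9480564/4480535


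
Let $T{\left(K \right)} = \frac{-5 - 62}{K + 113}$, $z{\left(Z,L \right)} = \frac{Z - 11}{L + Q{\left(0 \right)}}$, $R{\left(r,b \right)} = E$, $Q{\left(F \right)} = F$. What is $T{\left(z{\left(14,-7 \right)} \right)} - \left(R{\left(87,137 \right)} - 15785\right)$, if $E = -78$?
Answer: $\frac{12499575}{788} \approx 15862.0$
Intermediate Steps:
$R{\left(r,b \right)} = -78$
$z{\left(Z,L \right)} = \frac{-11 + Z}{L}$ ($z{\left(Z,L \right)} = \frac{Z - 11}{L + 0} = \frac{-11 + Z}{L}$)
$T{\left(K \right)} = - \frac{67}{113 + K}$
$T{\left(z{\left(14,-7 \right)} \right)} - \left(R{\left(87,137 \right)} - 15785\right) = - \frac{67}{113 + \frac{-11 + 14}{-7}} - \left(-78 - 15785\right) = - \frac{67}{113 - \frac{3}{7}} - -15863 = - \frac{67}{113 - \frac{3}{7}} + 15863 = - \frac{67}{\frac{788}{7}} + 15863 = \left(-67\right) \frac{7}{788} + 15863 = - \frac{469}{788} + 15863 = \frac{12499575}{788}$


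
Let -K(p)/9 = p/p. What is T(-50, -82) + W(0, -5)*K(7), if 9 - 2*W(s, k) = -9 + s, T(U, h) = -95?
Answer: -176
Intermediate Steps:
W(s, k) = 9 - s/2 (W(s, k) = 9/2 - (-9 + s)/2 = 9/2 + (9/2 - s/2) = 9 - s/2)
K(p) = -9 (K(p) = -9*p/p = -9*1 = -9)
T(-50, -82) + W(0, -5)*K(7) = -95 + (9 - 1/2*0)*(-9) = -95 + (9 + 0)*(-9) = -95 + 9*(-9) = -95 - 81 = -176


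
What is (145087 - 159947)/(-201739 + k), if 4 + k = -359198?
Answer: 14860/560941 ≈ 0.026491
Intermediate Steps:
k = -359202 (k = -4 - 359198 = -359202)
(145087 - 159947)/(-201739 + k) = (145087 - 159947)/(-201739 - 359202) = -14860/(-560941) = -14860*(-1/560941) = 14860/560941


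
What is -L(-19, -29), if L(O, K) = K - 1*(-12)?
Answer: 17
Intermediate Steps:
L(O, K) = 12 + K (L(O, K) = K + 12 = 12 + K)
-L(-19, -29) = -(12 - 29) = -1*(-17) = 17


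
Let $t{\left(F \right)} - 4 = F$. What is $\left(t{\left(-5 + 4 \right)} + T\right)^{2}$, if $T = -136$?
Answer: $17689$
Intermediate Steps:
$t{\left(F \right)} = 4 + F$
$\left(t{\left(-5 + 4 \right)} + T\right)^{2} = \left(\left(4 + \left(-5 + 4\right)\right) - 136\right)^{2} = \left(\left(4 - 1\right) - 136\right)^{2} = \left(3 - 136\right)^{2} = \left(-133\right)^{2} = 17689$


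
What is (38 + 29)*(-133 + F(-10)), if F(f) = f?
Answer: -9581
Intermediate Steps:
(38 + 29)*(-133 + F(-10)) = (38 + 29)*(-133 - 10) = 67*(-143) = -9581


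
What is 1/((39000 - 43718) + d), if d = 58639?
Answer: 1/53921 ≈ 1.8546e-5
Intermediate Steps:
1/((39000 - 43718) + d) = 1/((39000 - 43718) + 58639) = 1/(-4718 + 58639) = 1/53921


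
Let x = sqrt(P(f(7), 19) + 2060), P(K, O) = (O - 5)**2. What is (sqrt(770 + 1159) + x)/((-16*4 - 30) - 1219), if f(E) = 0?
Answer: -4*sqrt(141)/1313 - sqrt(1929)/1313 ≈ -0.069625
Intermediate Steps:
P(K, O) = (-5 + O)**2
x = 4*sqrt(141) (x = sqrt((-5 + 19)**2 + 2060) = sqrt(14**2 + 2060) = sqrt(196 + 2060) = sqrt(2256) = 4*sqrt(141) ≈ 47.497)
(sqrt(770 + 1159) + x)/((-16*4 - 30) - 1219) = (sqrt(770 + 1159) + 4*sqrt(141))/((-16*4 - 30) - 1219) = (sqrt(1929) + 4*sqrt(141))/((-64 - 30) - 1219) = (sqrt(1929) + 4*sqrt(141))/(-94 - 1219) = (sqrt(1929) + 4*sqrt(141))/(-1313) = (sqrt(1929) + 4*sqrt(141))*(-1/1313) = -4*sqrt(141)/1313 - sqrt(1929)/1313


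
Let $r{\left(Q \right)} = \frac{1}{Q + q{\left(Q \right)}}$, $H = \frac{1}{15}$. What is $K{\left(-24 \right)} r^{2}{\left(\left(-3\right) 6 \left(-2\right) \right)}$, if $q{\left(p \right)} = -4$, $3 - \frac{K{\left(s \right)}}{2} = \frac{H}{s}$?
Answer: $\frac{1081}{184320} \approx 0.0058648$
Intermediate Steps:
$H = \frac{1}{15} \approx 0.066667$
$K{\left(s \right)} = 6 - \frac{2}{15 s}$ ($K{\left(s \right)} = 6 - 2 \frac{1}{15 s} = 6 - \frac{2}{15 s}$)
$r{\left(Q \right)} = \frac{1}{-4 + Q}$ ($r{\left(Q \right)} = \frac{1}{Q - 4} = \frac{1}{-4 + Q}$)
$K{\left(-24 \right)} r^{2}{\left(\left(-3\right) 6 \left(-2\right) \right)} = \left(6 - \frac{2}{15 \left(-24\right)}\right) \left(\frac{1}{-4 + \left(-3\right) 6 \left(-2\right)}\right)^{2} = \left(6 - - \frac{1}{180}\right) \left(\frac{1}{-4 - -36}\right)^{2} = \left(6 + \frac{1}{180}\right) \left(\frac{1}{-4 + 36}\right)^{2} = \frac{1081 \left(\frac{1}{32}\right)^{2}}{180} = \frac{1081}{180 \cdot 1024} = \frac{1081}{180} \cdot \frac{1}{1024} = \frac{1081}{184320}$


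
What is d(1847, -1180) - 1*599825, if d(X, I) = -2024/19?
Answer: -11398699/19 ≈ -5.9993e+5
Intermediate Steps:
d(X, I) = -2024/19 (d(X, I) = -2024*1/19 = -2024/19)
d(1847, -1180) - 1*599825 = -2024/19 - 1*599825 = -2024/19 - 599825 = -11398699/19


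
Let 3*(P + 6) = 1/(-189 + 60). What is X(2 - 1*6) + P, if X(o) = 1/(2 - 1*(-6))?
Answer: -18197/3096 ≈ -5.8776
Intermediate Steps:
X(o) = ⅛ (X(o) = 1/(2 + 6) = 1/8 = ⅛)
P = -2323/387 (P = -6 + 1/(3*(-189 + 60)) = -6 + (⅓)/(-129) = -6 + (⅓)*(-1/129) = -6 - 1/387 = -2323/387 ≈ -6.0026)
X(2 - 1*6) + P = ⅛ - 2323/387 = -18197/3096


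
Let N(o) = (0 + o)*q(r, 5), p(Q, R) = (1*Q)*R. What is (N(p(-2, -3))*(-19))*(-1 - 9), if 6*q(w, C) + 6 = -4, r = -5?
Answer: -1900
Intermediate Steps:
q(w, C) = -5/3 (q(w, C) = -1 + (1/6)*(-4) = -1 - 2/3 = -5/3)
p(Q, R) = Q*R
N(o) = -5*o/3 (N(o) = (0 + o)*(-5/3) = o*(-5/3) = -5*o/3)
(N(p(-2, -3))*(-19))*(-1 - 9) = (-(-10)*(-3)/3*(-19))*(-1 - 9) = (-5/3*6*(-19))*(-10) = -10*(-19)*(-10) = 190*(-10) = -1900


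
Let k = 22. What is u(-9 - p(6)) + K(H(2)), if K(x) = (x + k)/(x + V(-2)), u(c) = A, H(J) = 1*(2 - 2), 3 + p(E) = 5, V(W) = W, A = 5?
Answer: -6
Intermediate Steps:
p(E) = 2 (p(E) = -3 + 5 = 2)
H(J) = 0 (H(J) = 1*0 = 0)
u(c) = 5
K(x) = (22 + x)/(-2 + x) (K(x) = (x + 22)/(x - 2) = (22 + x)/(-2 + x))
u(-9 - p(6)) + K(H(2)) = 5 + (22 + 0)/(-2 + 0) = 5 + 22/(-2) = 5 - 1/2*22 = 5 - 11 = -6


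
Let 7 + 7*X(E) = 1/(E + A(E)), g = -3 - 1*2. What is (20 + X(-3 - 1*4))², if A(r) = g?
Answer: 2544025/7056 ≈ 360.55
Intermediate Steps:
g = -5 (g = -3 - 2 = -5)
A(r) = -5
X(E) = -1 + 1/(7*(-5 + E)) (X(E) = -1 + 1/(7*(E - 5)) = -1 + 1/(7*(-5 + E)))
(20 + X(-3 - 1*4))² = (20 + (36/7 - (-3 - 1*4))/(-5 + (-3 - 1*4)))² = (20 + (36/7 - (-3 - 4))/(-5 + (-3 - 4)))² = (20 + (36/7 - 1*(-7))/(-5 - 7))² = (20 + (36/7 + 7)/(-12))² = (20 - 1/12*85/7)² = (20 - 85/84)² = (1595/84)² = 2544025/7056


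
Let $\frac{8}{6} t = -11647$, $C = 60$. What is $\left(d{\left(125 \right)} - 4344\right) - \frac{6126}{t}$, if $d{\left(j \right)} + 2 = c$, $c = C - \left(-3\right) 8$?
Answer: $- \frac{49631346}{11647} \approx -4261.3$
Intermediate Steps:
$c = 84$ ($c = 60 - \left(-3\right) 8 = 60 - -24 = 60 + 24 = 84$)
$d{\left(j \right)} = 82$ ($d{\left(j \right)} = -2 + 84 = 82$)
$t = - \frac{34941}{4}$ ($t = \frac{3}{4} \left(-11647\right) = - \frac{34941}{4} \approx -8735.3$)
$\left(d{\left(125 \right)} - 4344\right) - \frac{6126}{t} = \left(82 - 4344\right) - \frac{6126}{- \frac{34941}{4}} = -4262 - - \frac{8168}{11647} = -4262 + \frac{8168}{11647} = - \frac{49631346}{11647}$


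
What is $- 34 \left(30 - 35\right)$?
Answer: $170$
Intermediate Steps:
$- 34 \left(30 - 35\right) = \left(-34\right) \left(-5\right) = 170$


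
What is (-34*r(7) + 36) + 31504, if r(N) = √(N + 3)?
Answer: 31540 - 34*√10 ≈ 31432.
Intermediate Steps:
r(N) = √(3 + N)
(-34*r(7) + 36) + 31504 = (-34*√(3 + 7) + 36) + 31504 = (-34*√10 + 36) + 31504 = (36 - 34*√10) + 31504 = 31540 - 34*√10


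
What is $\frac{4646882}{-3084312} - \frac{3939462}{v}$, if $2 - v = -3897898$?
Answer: $- \frac{420327934277}{166976940900} \approx -2.5173$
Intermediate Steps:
$v = 3897900$ ($v = 2 - -3897898 = 2 + 3897898 = 3897900$)
$\frac{4646882}{-3084312} - \frac{3939462}{v} = \frac{4646882}{-3084312} - \frac{3939462}{3897900} = 4646882 \left(- \frac{1}{3084312}\right) - \frac{218859}{216550} = - \frac{2323441}{1542156} - \frac{218859}{216550} = - \frac{420327934277}{166976940900}$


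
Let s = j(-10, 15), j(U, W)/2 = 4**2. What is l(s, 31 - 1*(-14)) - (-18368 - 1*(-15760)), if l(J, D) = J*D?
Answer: 4048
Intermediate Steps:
j(U, W) = 32 (j(U, W) = 2*4**2 = 2*16 = 32)
s = 32
l(J, D) = D*J
l(s, 31 - 1*(-14)) - (-18368 - 1*(-15760)) = (31 - 1*(-14))*32 - (-18368 - 1*(-15760)) = (31 + 14)*32 - (-18368 + 15760) = 45*32 - 1*(-2608) = 1440 + 2608 = 4048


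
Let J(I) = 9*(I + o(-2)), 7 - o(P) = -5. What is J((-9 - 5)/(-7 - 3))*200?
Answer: 24120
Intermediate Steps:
o(P) = 12 (o(P) = 7 - 1*(-5) = 7 + 5 = 12)
J(I) = 108 + 9*I (J(I) = 9*(I + 12) = 9*(12 + I) = 108 + 9*I)
J((-9 - 5)/(-7 - 3))*200 = (108 + 9*((-9 - 5)/(-7 - 3)))*200 = (108 + 9*(-14/(-10)))*200 = (108 + 9*(-14*(-⅒)))*200 = (108 + 9*(7/5))*200 = (108 + 63/5)*200 = (603/5)*200 = 24120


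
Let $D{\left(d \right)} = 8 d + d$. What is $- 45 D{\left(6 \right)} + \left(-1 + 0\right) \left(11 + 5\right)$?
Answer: $-2446$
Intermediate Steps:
$D{\left(d \right)} = 9 d$
$- 45 D{\left(6 \right)} + \left(-1 + 0\right) \left(11 + 5\right) = - 45 \cdot 9 \cdot 6 + \left(-1 + 0\right) \left(11 + 5\right) = \left(-45\right) 54 - 16 = -2430 - 16 = -2446$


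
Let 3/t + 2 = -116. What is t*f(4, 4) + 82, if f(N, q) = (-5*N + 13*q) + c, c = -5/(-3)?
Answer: 9575/118 ≈ 81.144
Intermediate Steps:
t = -3/118 (t = 3/(-2 - 116) = 3/(-118) = 3*(-1/118) = -3/118 ≈ -0.025424)
c = 5/3 (c = -5*(-1/3) = 5/3 ≈ 1.6667)
f(N, q) = 5/3 - 5*N + 13*q (f(N, q) = (-5*N + 13*q) + 5/3 = 5/3 - 5*N + 13*q)
t*f(4, 4) + 82 = -3*(5/3 - 5*4 + 13*4)/118 + 82 = -3*(5/3 - 20 + 52)/118 + 82 = -3/118*101/3 + 82 = -101/118 + 82 = 9575/118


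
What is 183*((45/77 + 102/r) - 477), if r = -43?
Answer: -290103678/3311 ≈ -87618.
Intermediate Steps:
183*((45/77 + 102/r) - 477) = 183*((45/77 + 102/(-43)) - 477) = 183*((45*(1/77) + 102*(-1/43)) - 477) = 183*((45/77 - 102/43) - 477) = 183*(-5919/3311 - 477) = 183*(-1585266/3311) = -290103678/3311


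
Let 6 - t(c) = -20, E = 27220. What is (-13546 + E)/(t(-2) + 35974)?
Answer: 2279/6000 ≈ 0.37983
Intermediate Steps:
t(c) = 26 (t(c) = 6 - 1*(-20) = 6 + 20 = 26)
(-13546 + E)/(t(-2) + 35974) = (-13546 + 27220)/(26 + 35974) = 13674/36000 = 13674*(1/36000) = 2279/6000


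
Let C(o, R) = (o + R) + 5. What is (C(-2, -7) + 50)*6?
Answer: 276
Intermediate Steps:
C(o, R) = 5 + R + o (C(o, R) = (R + o) + 5 = 5 + R + o)
(C(-2, -7) + 50)*6 = ((5 - 7 - 2) + 50)*6 = (-4 + 50)*6 = 46*6 = 276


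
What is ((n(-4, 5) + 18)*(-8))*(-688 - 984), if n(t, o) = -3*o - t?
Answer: 93632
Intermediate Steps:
n(t, o) = -t - 3*o
((n(-4, 5) + 18)*(-8))*(-688 - 984) = (((-1*(-4) - 3*5) + 18)*(-8))*(-688 - 984) = (((4 - 15) + 18)*(-8))*(-1672) = ((-11 + 18)*(-8))*(-1672) = (7*(-8))*(-1672) = -56*(-1672) = 93632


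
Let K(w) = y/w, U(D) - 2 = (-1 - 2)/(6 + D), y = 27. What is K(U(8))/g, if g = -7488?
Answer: -21/10400 ≈ -0.0020192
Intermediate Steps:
U(D) = 2 - 3/(6 + D) (U(D) = 2 + (-1 - 2)/(6 + D) = 2 - 3/(6 + D))
K(w) = 27/w
K(U(8))/g = (27/(((9 + 2*8)/(6 + 8))))/(-7488) = (27/(((9 + 16)/14)))*(-1/7488) = (27/(((1/14)*25)))*(-1/7488) = (27/(25/14))*(-1/7488) = (27*(14/25))*(-1/7488) = (378/25)*(-1/7488) = -21/10400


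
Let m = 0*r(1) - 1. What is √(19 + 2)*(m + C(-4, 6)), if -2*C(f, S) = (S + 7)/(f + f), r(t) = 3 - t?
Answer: -3*√21/16 ≈ -0.85923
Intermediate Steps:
C(f, S) = -(7 + S)/(4*f) (C(f, S) = -(S + 7)/(2*(f + f)) = -(7 + S)/(2*(2*f)) = -(7 + S)*1/(2*f)/2 = -(7 + S)/(4*f))
m = -1 (m = 0*(3 - 1*1) - 1 = 0*(3 - 1) - 1 = 0*2 - 1 = 0 - 1 = -1)
√(19 + 2)*(m + C(-4, 6)) = √(19 + 2)*(-1 + (¼)*(-7 - 1*6)/(-4)) = √21*(-1 + (¼)*(-¼)*(-7 - 6)) = √21*(-1 + (¼)*(-¼)*(-13)) = √21*(-1 + 13/16) = √21*(-3/16) = -3*√21/16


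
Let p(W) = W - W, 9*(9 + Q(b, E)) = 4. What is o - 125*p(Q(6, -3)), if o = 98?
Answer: 98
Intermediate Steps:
Q(b, E) = -77/9 (Q(b, E) = -9 + (⅑)*4 = -9 + 4/9 = -77/9)
p(W) = 0
o - 125*p(Q(6, -3)) = 98 - 125*0 = 98 + 0 = 98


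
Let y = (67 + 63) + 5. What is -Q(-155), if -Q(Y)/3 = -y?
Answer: -405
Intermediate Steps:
y = 135 (y = 130 + 5 = 135)
Q(Y) = 405 (Q(Y) = -(-3)*135 = -3*(-135) = 405)
-Q(-155) = -1*405 = -405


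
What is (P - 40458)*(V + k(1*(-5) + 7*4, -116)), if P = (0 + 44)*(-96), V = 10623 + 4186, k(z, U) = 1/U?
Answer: -38378330463/58 ≈ -6.6170e+8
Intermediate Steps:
V = 14809
P = -4224 (P = 44*(-96) = -4224)
(P - 40458)*(V + k(1*(-5) + 7*4, -116)) = (-4224 - 40458)*(14809 + 1/(-116)) = -44682*(14809 - 1/116) = -44682*1717843/116 = -38378330463/58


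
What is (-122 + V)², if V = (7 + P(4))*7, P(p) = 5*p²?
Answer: 237169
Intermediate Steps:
V = 609 (V = (7 + 5*4²)*7 = (7 + 5*16)*7 = (7 + 80)*7 = 87*7 = 609)
(-122 + V)² = (-122 + 609)² = 487² = 237169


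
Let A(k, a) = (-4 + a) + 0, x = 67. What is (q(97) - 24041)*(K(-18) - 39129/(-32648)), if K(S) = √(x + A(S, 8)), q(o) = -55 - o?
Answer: -946647897/32648 - 24193*√71 ≈ -2.3285e+5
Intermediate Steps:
A(k, a) = -4 + a
K(S) = √71 (K(S) = √(67 + (-4 + 8)) = √(67 + 4) = √71)
(q(97) - 24041)*(K(-18) - 39129/(-32648)) = ((-55 - 1*97) - 24041)*(√71 - 39129/(-32648)) = ((-55 - 97) - 24041)*(√71 - 39129*(-1/32648)) = (-152 - 24041)*(√71 + 39129/32648) = -24193*(39129/32648 + √71) = -946647897/32648 - 24193*√71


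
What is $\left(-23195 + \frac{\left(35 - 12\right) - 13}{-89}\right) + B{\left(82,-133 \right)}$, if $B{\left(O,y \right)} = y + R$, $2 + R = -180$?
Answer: $- \frac{2092400}{89} \approx -23510.0$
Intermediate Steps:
$R = -182$ ($R = -2 - 180 = -182$)
$B{\left(O,y \right)} = -182 + y$ ($B{\left(O,y \right)} = y - 182 = -182 + y$)
$\left(-23195 + \frac{\left(35 - 12\right) - 13}{-89}\right) + B{\left(82,-133 \right)} = \left(-23195 + \frac{\left(35 - 12\right) - 13}{-89}\right) - 315 = \left(-23195 - \frac{\left(35 - 12\right) - 13}{89}\right) - 315 = \left(-23195 - \frac{23 - 13}{89}\right) - 315 = \left(-23195 - \frac{10}{89}\right) - 315 = - \frac{2064365}{89} - 315 = - \frac{2092400}{89}$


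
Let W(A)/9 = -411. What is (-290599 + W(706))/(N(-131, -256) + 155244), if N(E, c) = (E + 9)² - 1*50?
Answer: -147149/85039 ≈ -1.7304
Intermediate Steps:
W(A) = -3699 (W(A) = 9*(-411) = -3699)
N(E, c) = -50 + (9 + E)² (N(E, c) = (9 + E)² - 50 = -50 + (9 + E)²)
(-290599 + W(706))/(N(-131, -256) + 155244) = (-290599 - 3699)/((-50 + (9 - 131)²) + 155244) = -294298/((-50 + (-122)²) + 155244) = -294298/((-50 + 14884) + 155244) = -294298/(14834 + 155244) = -294298/170078 = -294298*1/170078 = -147149/85039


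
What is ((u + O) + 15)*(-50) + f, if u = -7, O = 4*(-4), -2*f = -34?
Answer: 417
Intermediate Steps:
f = 17 (f = -1/2*(-34) = 17)
O = -16
((u + O) + 15)*(-50) + f = ((-7 - 16) + 15)*(-50) + 17 = (-23 + 15)*(-50) + 17 = -8*(-50) + 17 = 400 + 17 = 417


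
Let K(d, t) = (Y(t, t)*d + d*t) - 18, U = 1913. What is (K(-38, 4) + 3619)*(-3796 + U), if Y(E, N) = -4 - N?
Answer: -7066899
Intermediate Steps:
K(d, t) = -18 + d*t + d*(-4 - t) (K(d, t) = ((-4 - t)*d + d*t) - 18 = (d*(-4 - t) + d*t) - 18 = (d*t + d*(-4 - t)) - 18 = -18 + d*t + d*(-4 - t))
(K(-38, 4) + 3619)*(-3796 + U) = ((-18 - 4*(-38)) + 3619)*(-3796 + 1913) = ((-18 + 152) + 3619)*(-1883) = (134 + 3619)*(-1883) = 3753*(-1883) = -7066899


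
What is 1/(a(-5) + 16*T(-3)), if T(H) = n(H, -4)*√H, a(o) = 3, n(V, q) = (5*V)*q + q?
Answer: 1/802819 - 896*I*√3/2408457 ≈ 1.2456e-6 - 0.00064436*I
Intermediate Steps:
n(V, q) = q + 5*V*q (n(V, q) = 5*V*q + q = q + 5*V*q)
T(H) = √H*(-4 - 20*H) (T(H) = (-4*(1 + 5*H))*√H = (-4 - 20*H)*√H = √H*(-4 - 20*H))
1/(a(-5) + 16*T(-3)) = 1/(3 + 16*(√(-3)*(-4 - 20*(-3)))) = 1/(3 + 16*((I*√3)*(-4 + 60))) = 1/(3 + 16*((I*√3)*56)) = 1/(3 + 16*(56*I*√3)) = 1/(3 + 896*I*√3)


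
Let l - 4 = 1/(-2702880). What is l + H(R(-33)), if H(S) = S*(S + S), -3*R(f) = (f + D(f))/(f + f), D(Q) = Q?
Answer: 3804053/900960 ≈ 4.2222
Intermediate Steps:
R(f) = -⅓ (R(f) = -(f + f)/(3*(f + f)) = -2*f/(3*(2*f)) = -2*f*1/(2*f)/3 = -⅓*1 = -⅓)
l = 10811519/2702880 (l = 4 + 1/(-2702880) = 4 - 1/2702880 = 10811519/2702880 ≈ 4.0000)
H(S) = 2*S² (H(S) = S*(2*S) = 2*S²)
l + H(R(-33)) = 10811519/2702880 + 2*(-⅓)² = 10811519/2702880 + 2*(⅑) = 10811519/2702880 + 2/9 = 3804053/900960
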